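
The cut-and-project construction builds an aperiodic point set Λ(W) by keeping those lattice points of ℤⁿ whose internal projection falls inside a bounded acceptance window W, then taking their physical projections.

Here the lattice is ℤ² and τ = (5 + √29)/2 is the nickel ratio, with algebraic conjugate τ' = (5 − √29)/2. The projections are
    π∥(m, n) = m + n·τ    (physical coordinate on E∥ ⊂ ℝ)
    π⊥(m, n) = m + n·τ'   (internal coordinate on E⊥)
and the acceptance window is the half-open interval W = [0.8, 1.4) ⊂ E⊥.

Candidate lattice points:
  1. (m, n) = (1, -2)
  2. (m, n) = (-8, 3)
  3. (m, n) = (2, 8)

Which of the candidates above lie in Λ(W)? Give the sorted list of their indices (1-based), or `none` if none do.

1

Compute τ' = (5−√29)/2 = -0.19258, so π⊥(m,n) = m -0.19258·n.
[1] lift (1,-2): star map gives 1.38516; window check 0.8 ≤ 1.38516 < 1.4 is true → IN Λ
[2] lift (-8,3): star map gives -8.57775; window check 0.8 ≤ -8.57775 < 1.4 is false → out
[3] lift (2,8): star map gives 0.45934; window check 0.8 ≤ 0.45934 < 1.4 is false → out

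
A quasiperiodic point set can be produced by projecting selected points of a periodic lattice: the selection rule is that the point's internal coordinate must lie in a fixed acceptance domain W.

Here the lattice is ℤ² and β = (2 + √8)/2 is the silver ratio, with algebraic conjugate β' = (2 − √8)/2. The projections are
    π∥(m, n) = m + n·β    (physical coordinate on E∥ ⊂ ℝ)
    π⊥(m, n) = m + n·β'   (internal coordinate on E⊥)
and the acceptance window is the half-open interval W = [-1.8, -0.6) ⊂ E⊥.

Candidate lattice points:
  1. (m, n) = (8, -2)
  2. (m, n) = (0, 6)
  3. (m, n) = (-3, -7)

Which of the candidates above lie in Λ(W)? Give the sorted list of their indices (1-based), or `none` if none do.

none

Numerically β ≈ 2.4142 and β' = −1/β ≈ -0.4142.
[1] lift (8,-2): star map gives 8.8284; window check -1.8 ≤ 8.8284 < -0.6 is false → out
[2] lift (0,6): star map gives -2.4853; window check -1.8 ≤ -2.4853 < -0.6 is false → out
[3] lift (-3,-7): star map gives -0.1005; window check -1.8 ≤ -0.1005 < -0.6 is false → out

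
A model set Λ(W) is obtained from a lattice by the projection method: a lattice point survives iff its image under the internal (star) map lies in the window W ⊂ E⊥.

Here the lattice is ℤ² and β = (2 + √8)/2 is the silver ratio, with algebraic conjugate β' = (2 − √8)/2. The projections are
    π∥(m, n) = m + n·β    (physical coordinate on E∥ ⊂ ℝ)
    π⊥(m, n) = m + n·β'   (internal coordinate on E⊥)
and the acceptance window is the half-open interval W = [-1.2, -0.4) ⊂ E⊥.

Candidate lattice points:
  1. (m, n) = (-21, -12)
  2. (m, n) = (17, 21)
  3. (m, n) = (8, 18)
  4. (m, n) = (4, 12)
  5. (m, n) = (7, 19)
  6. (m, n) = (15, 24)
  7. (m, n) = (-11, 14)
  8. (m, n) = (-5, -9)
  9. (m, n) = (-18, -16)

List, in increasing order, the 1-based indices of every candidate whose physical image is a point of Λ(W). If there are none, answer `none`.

β' = (2−√8)/2 ≈ -0.4142.
candidate 1: (m,n)=(-21,-12) → π∥ = -21-12·β ≈ -49.9706, π⊥ = -21-12·β' ≈ -16.0294 ∉ [-1.2, -0.4) ⇒ out
candidate 2: (m,n)=(17,21) → π∥ = 17+21·β ≈ 67.6985, π⊥ = 17+21·β' ≈ 8.3015 ∉ [-1.2, -0.4) ⇒ out
candidate 3: (m,n)=(8,18) → π∥ = 8+18·β ≈ 51.4558, π⊥ = 8+18·β' ≈ 0.5442 ∉ [-1.2, -0.4) ⇒ out
candidate 4: (m,n)=(4,12) → π∥ = 4+12·β ≈ 32.9706, π⊥ = 4+12·β' ≈ -0.9706 ∈ [-1.2, -0.4) ⇒ IN Λ
candidate 5: (m,n)=(7,19) → π∥ = 7+19·β ≈ 52.8701, π⊥ = 7+19·β' ≈ -0.8701 ∈ [-1.2, -0.4) ⇒ IN Λ
candidate 6: (m,n)=(15,24) → π∥ = 15+24·β ≈ 72.9411, π⊥ = 15+24·β' ≈ 5.0589 ∉ [-1.2, -0.4) ⇒ out
candidate 7: (m,n)=(-11,14) → π∥ = -11+14·β ≈ 22.7990, π⊥ = -11+14·β' ≈ -16.7990 ∉ [-1.2, -0.4) ⇒ out
candidate 8: (m,n)=(-5,-9) → π∥ = -5-9·β ≈ -26.7279, π⊥ = -5-9·β' ≈ -1.2721 ∉ [-1.2, -0.4) ⇒ out
candidate 9: (m,n)=(-18,-16) → π∥ = -18-16·β ≈ -56.6274, π⊥ = -18-16·β' ≈ -11.3726 ∉ [-1.2, -0.4) ⇒ out

4, 5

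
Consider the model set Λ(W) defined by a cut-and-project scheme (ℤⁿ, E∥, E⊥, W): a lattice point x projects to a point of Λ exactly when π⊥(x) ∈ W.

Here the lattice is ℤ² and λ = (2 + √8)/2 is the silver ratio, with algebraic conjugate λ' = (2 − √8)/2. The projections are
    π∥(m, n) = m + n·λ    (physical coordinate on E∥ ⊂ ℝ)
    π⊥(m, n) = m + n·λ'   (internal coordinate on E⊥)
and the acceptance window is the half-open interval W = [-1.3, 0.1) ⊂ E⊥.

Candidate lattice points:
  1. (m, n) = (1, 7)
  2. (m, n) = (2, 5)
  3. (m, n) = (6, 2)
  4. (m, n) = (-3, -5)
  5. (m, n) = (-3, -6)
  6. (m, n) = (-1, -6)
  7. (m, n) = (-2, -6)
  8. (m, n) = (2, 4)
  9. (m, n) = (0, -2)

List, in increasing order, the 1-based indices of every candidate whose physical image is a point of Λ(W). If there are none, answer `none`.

λ' = (2−√8)/2 ≈ -0.4142.
[1] lift (1,7): star map gives -1.8995; window check -1.3 ≤ -1.8995 < 0.1 is false → out
[2] lift (2,5): star map gives -0.0711; window check -1.3 ≤ -0.0711 < 0.1 is true → IN Λ
[3] lift (6,2): star map gives 5.1716; window check -1.3 ≤ 5.1716 < 0.1 is false → out
[4] lift (-3,-5): star map gives -0.9289; window check -1.3 ≤ -0.9289 < 0.1 is true → IN Λ
[5] lift (-3,-6): star map gives -0.5147; window check -1.3 ≤ -0.5147 < 0.1 is true → IN Λ
[6] lift (-1,-6): star map gives 1.4853; window check -1.3 ≤ 1.4853 < 0.1 is false → out
[7] lift (-2,-6): star map gives 0.4853; window check -1.3 ≤ 0.4853 < 0.1 is false → out
[8] lift (2,4): star map gives 0.3431; window check -1.3 ≤ 0.3431 < 0.1 is false → out
[9] lift (0,-2): star map gives 0.8284; window check -1.3 ≤ 0.8284 < 0.1 is false → out

2, 4, 5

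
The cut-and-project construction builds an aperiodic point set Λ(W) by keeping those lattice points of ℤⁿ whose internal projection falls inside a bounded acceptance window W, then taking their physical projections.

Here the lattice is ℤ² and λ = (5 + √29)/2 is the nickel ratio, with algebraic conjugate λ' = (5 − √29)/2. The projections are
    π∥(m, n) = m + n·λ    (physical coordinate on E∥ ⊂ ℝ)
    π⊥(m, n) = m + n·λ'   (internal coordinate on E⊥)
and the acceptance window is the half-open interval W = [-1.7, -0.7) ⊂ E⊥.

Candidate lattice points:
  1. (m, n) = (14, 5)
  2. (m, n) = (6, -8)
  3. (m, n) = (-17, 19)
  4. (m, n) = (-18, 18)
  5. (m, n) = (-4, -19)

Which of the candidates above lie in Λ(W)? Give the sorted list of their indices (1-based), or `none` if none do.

none

λ' = (5−√29)/2 ≈ -0.192582.
[1] lift (14,5): star map gives 13.037088; window check -1.7 ≤ 13.037088 < -0.7 is false → out
[2] lift (6,-8): star map gives 7.540659; window check -1.7 ≤ 7.540659 < -0.7 is false → out
[3] lift (-17,19): star map gives -20.659066; window check -1.7 ≤ -20.659066 < -0.7 is false → out
[4] lift (-18,18): star map gives -21.466483; window check -1.7 ≤ -21.466483 < -0.7 is false → out
[5] lift (-4,-19): star map gives -0.340934; window check -1.7 ≤ -0.340934 < -0.7 is false → out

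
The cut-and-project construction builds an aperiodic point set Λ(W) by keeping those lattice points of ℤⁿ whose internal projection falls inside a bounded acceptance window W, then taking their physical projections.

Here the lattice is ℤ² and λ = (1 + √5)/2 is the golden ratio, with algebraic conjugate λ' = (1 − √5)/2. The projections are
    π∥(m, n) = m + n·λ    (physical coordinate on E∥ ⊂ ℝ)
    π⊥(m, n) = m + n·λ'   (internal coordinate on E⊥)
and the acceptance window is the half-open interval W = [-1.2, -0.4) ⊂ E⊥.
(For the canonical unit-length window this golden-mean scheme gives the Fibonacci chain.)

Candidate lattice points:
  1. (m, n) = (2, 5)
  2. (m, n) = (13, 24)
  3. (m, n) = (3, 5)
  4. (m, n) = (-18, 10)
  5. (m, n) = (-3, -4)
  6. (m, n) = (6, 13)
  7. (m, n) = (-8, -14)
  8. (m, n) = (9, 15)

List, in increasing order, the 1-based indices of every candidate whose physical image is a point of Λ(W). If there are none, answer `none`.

Numerically λ ≈ 1.6180 and λ' = −1/λ ≈ -0.6180.
candidate 1: (m,n)=(2,5) → π∥ = 2+5·λ ≈ 10.0902, π⊥ = 2+5·λ' ≈ -1.0902 ∈ [-1.2, -0.4) ⇒ IN Λ
candidate 2: (m,n)=(13,24) → π∥ = 13+24·λ ≈ 51.8328, π⊥ = 13+24·λ' ≈ -1.8328 ∉ [-1.2, -0.4) ⇒ out
candidate 3: (m,n)=(3,5) → π∥ = 3+5·λ ≈ 11.0902, π⊥ = 3+5·λ' ≈ -0.0902 ∉ [-1.2, -0.4) ⇒ out
candidate 4: (m,n)=(-18,10) → π∥ = -18+10·λ ≈ -1.8197, π⊥ = -18+10·λ' ≈ -24.1803 ∉ [-1.2, -0.4) ⇒ out
candidate 5: (m,n)=(-3,-4) → π∥ = -3-4·λ ≈ -9.4721, π⊥ = -3-4·λ' ≈ -0.5279 ∈ [-1.2, -0.4) ⇒ IN Λ
candidate 6: (m,n)=(6,13) → π∥ = 6+13·λ ≈ 27.0344, π⊥ = 6+13·λ' ≈ -2.0344 ∉ [-1.2, -0.4) ⇒ out
candidate 7: (m,n)=(-8,-14) → π∥ = -8-14·λ ≈ -30.6525, π⊥ = -8-14·λ' ≈ 0.6525 ∉ [-1.2, -0.4) ⇒ out
candidate 8: (m,n)=(9,15) → π∥ = 9+15·λ ≈ 33.2705, π⊥ = 9+15·λ' ≈ -0.2705 ∉ [-1.2, -0.4) ⇒ out

1, 5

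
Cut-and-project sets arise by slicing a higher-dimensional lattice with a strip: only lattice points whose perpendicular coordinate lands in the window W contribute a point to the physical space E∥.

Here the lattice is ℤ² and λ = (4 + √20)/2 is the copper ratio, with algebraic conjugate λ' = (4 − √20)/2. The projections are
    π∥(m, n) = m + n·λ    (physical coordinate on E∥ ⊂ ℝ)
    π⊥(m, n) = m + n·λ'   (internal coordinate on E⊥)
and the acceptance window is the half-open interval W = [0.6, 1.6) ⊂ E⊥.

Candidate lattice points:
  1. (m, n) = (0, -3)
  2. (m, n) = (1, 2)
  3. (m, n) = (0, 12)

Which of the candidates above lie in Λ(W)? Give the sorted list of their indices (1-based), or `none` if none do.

Compute λ' = (4−√20)/2 = -0.23607, so π⊥(m,n) = m -0.23607·n.
candidate 1: (m,n)=(0,-3) → π∥ = 0-3·λ ≈ -12.70820, π⊥ = 0-3·λ' ≈ 0.70820 ∈ [0.6, 1.6) ⇒ IN Λ
candidate 2: (m,n)=(1,2) → π∥ = 1+2·λ ≈ 9.47214, π⊥ = 1+2·λ' ≈ 0.52786 ∉ [0.6, 1.6) ⇒ out
candidate 3: (m,n)=(0,12) → π∥ = 0+12·λ ≈ 50.83282, π⊥ = 0+12·λ' ≈ -2.83282 ∉ [0.6, 1.6) ⇒ out

1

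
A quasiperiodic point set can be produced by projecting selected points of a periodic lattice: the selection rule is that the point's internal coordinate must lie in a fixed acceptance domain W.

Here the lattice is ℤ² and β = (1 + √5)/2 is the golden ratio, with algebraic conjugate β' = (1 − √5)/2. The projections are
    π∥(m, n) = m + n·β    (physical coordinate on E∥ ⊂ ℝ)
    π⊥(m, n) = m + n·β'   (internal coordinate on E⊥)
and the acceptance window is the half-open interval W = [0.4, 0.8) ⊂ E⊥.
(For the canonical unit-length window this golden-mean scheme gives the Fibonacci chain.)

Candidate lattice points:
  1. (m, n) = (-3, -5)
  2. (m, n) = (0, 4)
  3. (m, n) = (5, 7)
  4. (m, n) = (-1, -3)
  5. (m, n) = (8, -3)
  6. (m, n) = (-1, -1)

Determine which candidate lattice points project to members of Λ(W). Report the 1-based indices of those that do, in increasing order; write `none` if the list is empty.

β' = (1−√5)/2 ≈ -0.61803.
[1] lift (-3,-5): star map gives 0.09017; window check 0.4 ≤ 0.09017 < 0.8 is false → out
[2] lift (0,4): star map gives -2.47214; window check 0.4 ≤ -2.47214 < 0.8 is false → out
[3] lift (5,7): star map gives 0.67376; window check 0.4 ≤ 0.67376 < 0.8 is true → IN Λ
[4] lift (-1,-3): star map gives 0.85410; window check 0.4 ≤ 0.85410 < 0.8 is false → out
[5] lift (8,-3): star map gives 9.85410; window check 0.4 ≤ 9.85410 < 0.8 is false → out
[6] lift (-1,-1): star map gives -0.38197; window check 0.4 ≤ -0.38197 < 0.8 is false → out

3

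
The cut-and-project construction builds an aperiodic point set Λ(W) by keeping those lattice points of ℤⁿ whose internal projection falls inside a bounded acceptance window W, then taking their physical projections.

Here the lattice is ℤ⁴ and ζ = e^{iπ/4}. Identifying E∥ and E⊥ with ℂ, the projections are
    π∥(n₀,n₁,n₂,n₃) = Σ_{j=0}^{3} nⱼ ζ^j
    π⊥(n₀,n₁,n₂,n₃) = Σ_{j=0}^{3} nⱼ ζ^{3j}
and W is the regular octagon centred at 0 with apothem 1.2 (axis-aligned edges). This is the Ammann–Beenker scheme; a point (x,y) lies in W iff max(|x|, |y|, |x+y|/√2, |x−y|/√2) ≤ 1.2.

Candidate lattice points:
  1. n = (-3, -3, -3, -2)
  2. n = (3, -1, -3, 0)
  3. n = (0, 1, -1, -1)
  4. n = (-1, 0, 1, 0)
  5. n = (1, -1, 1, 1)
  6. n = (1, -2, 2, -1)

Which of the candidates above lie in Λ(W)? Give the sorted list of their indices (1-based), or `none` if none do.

none

Internal map: ζ^{3j} for j=0..3 gives (1,0), (−√2/2,√2/2), (0,−1), (√2/2,√2/2).
#1 (-3, -3, -3, -2): internal (-2.29289, -0.53553); octagon support 2.29289 vs apothem 1.2 → ∉ W
#2 (3, -1, -3, 0): internal (3.70711, 2.29289); octagon support 4.24264 vs apothem 1.2 → ∉ W
#3 (0, 1, -1, -1): internal (-1.41421, 1.00000); octagon support 1.70711 vs apothem 1.2 → ∉ W
#4 (-1, 0, 1, 0): internal (-1.00000, -1.00000); octagon support 1.41421 vs apothem 1.2 → ∉ W
#5 (1, -1, 1, 1): internal (2.41421, -1.00000); octagon support 2.41421 vs apothem 1.2 → ∉ W
#6 (1, -2, 2, -1): internal (1.70711, -4.12132); octagon support 4.12132 vs apothem 1.2 → ∉ W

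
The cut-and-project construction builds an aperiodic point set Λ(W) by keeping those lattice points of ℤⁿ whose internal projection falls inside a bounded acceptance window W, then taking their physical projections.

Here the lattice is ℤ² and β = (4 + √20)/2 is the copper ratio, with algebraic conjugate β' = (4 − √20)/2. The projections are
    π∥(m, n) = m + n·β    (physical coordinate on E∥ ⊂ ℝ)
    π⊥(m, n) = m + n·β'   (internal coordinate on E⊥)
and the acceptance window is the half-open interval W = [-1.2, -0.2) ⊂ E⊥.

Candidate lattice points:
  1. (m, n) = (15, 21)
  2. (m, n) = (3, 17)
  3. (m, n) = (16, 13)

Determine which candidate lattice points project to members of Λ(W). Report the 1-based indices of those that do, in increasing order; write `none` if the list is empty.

Compute β' = (4−√20)/2 = -0.2361, so π⊥(m,n) = m -0.2361·n.
#1 (15,21): internal coord 15 + (21)·β' = +10.0426; +10.0426 ∉ [-1.2, -0.2) → out
#2 (3,17): internal coord 3 + (17)·β' = -1.0132; -1.0132 ∈ [-1.2, -0.2) → IN Λ
#3 (16,13): internal coord 16 + (13)·β' = +12.9311; +12.9311 ∉ [-1.2, -0.2) → out

2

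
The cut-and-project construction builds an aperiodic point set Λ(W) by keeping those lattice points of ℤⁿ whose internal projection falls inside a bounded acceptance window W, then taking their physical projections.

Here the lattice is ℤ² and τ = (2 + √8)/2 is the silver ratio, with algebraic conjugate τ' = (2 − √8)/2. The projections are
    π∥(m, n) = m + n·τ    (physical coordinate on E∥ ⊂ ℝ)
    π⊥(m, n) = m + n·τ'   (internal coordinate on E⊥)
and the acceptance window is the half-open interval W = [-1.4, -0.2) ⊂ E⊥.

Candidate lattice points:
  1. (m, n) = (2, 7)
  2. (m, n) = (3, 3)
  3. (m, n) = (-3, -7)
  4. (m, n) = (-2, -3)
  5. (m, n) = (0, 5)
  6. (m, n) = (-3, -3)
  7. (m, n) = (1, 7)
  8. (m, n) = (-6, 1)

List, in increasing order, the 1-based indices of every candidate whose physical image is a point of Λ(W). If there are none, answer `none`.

Compute τ' = (2−√8)/2 = -0.41421, so π⊥(m,n) = m -0.41421·n.
#1 (2,7): internal coord 2 + (7)·τ' = -0.89949; -0.89949 ∈ [-1.4, -0.2) → IN Λ
#2 (3,3): internal coord 3 + (3)·τ' = +1.75736; +1.75736 ∉ [-1.4, -0.2) → out
#3 (-3,-7): internal coord -3 + (-7)·τ' = -0.10051; -0.10051 ∉ [-1.4, -0.2) → out
#4 (-2,-3): internal coord -2 + (-3)·τ' = -0.75736; -0.75736 ∈ [-1.4, -0.2) → IN Λ
#5 (0,5): internal coord 0 + (5)·τ' = -2.07107; -2.07107 ∉ [-1.4, -0.2) → out
#6 (-3,-3): internal coord -3 + (-3)·τ' = -1.75736; -1.75736 ∉ [-1.4, -0.2) → out
#7 (1,7): internal coord 1 + (7)·τ' = -1.89949; -1.89949 ∉ [-1.4, -0.2) → out
#8 (-6,1): internal coord -6 + (1)·τ' = -6.41421; -6.41421 ∉ [-1.4, -0.2) → out

1, 4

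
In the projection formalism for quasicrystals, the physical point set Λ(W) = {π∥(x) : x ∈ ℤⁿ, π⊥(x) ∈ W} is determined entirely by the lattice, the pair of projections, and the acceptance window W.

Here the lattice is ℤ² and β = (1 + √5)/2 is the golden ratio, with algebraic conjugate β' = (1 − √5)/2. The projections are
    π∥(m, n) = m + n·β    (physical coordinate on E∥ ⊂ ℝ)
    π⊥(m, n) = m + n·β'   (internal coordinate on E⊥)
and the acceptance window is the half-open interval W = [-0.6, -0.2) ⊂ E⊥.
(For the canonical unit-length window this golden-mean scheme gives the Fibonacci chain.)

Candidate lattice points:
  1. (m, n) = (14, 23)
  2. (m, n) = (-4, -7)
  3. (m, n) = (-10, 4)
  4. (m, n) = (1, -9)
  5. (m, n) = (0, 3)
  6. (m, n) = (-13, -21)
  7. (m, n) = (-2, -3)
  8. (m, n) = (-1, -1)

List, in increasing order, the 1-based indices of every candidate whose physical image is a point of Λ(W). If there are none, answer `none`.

1, 8

Numerically β ≈ 1.61803 and β' = −1/β ≈ -0.61803.
candidate 1: (m,n)=(14,23) → π∥ = 14+23·β ≈ 51.21478, π⊥ = 14+23·β' ≈ -0.21478 ∈ [-0.6, -0.2) ⇒ IN Λ
candidate 2: (m,n)=(-4,-7) → π∥ = -4-7·β ≈ -15.32624, π⊥ = -4-7·β' ≈ 0.32624 ∉ [-0.6, -0.2) ⇒ out
candidate 3: (m,n)=(-10,4) → π∥ = -10+4·β ≈ -3.52786, π⊥ = -10+4·β' ≈ -12.47214 ∉ [-0.6, -0.2) ⇒ out
candidate 4: (m,n)=(1,-9) → π∥ = 1-9·β ≈ -13.56231, π⊥ = 1-9·β' ≈ 6.56231 ∉ [-0.6, -0.2) ⇒ out
candidate 5: (m,n)=(0,3) → π∥ = 0+3·β ≈ 4.85410, π⊥ = 0+3·β' ≈ -1.85410 ∉ [-0.6, -0.2) ⇒ out
candidate 6: (m,n)=(-13,-21) → π∥ = -13-21·β ≈ -46.97871, π⊥ = -13-21·β' ≈ -0.02129 ∉ [-0.6, -0.2) ⇒ out
candidate 7: (m,n)=(-2,-3) → π∥ = -2-3·β ≈ -6.85410, π⊥ = -2-3·β' ≈ -0.14590 ∉ [-0.6, -0.2) ⇒ out
candidate 8: (m,n)=(-1,-1) → π∥ = -1-1·β ≈ -2.61803, π⊥ = -1-1·β' ≈ -0.38197 ∈ [-0.6, -0.2) ⇒ IN Λ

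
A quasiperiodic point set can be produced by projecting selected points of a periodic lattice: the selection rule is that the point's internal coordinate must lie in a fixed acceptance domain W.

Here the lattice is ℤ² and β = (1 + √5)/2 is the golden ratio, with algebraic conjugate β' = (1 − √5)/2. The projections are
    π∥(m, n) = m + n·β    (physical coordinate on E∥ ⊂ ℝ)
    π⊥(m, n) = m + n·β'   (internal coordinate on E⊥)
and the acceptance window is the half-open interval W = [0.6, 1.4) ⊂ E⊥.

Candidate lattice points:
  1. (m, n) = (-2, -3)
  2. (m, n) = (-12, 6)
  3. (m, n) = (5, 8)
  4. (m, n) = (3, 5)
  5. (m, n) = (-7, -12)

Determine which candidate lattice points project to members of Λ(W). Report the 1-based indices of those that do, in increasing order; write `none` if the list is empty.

none

Numerically β ≈ 1.6180 and β' = −1/β ≈ -0.6180.
[1] lift (-2,-3): star map gives -0.1459; window check 0.6 ≤ -0.1459 < 1.4 is false → out
[2] lift (-12,6): star map gives -15.7082; window check 0.6 ≤ -15.7082 < 1.4 is false → out
[3] lift (5,8): star map gives 0.0557; window check 0.6 ≤ 0.0557 < 1.4 is false → out
[4] lift (3,5): star map gives -0.0902; window check 0.6 ≤ -0.0902 < 1.4 is false → out
[5] lift (-7,-12): star map gives 0.4164; window check 0.6 ≤ 0.4164 < 1.4 is false → out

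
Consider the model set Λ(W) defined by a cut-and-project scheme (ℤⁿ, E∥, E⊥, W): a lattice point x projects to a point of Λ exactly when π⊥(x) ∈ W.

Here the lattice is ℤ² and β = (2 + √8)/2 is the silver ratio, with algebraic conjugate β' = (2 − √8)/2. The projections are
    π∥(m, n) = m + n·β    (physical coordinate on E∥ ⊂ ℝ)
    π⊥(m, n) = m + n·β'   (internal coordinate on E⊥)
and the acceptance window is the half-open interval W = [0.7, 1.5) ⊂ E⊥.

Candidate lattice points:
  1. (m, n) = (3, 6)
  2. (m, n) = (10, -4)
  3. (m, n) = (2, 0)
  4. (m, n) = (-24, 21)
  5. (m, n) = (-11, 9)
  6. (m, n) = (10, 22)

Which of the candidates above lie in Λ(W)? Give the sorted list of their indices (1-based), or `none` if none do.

Compute β' = (2−√8)/2 = -0.414214, so π⊥(m,n) = m -0.414214·n.
candidate 1: (m,n)=(3,6) → π∥ = 3+6·β ≈ 17.485281, π⊥ = 3+6·β' ≈ 0.514719 ∉ [0.7, 1.5) ⇒ out
candidate 2: (m,n)=(10,-4) → π∥ = 10-4·β ≈ 0.343146, π⊥ = 10-4·β' ≈ 11.656854 ∉ [0.7, 1.5) ⇒ out
candidate 3: (m,n)=(2,0) → π∥ = 2+0·β ≈ 2.000000, π⊥ = 2+0·β' ≈ 2.000000 ∉ [0.7, 1.5) ⇒ out
candidate 4: (m,n)=(-24,21) → π∥ = -24+21·β ≈ 26.698485, π⊥ = -24+21·β' ≈ -32.698485 ∉ [0.7, 1.5) ⇒ out
candidate 5: (m,n)=(-11,9) → π∥ = -11+9·β ≈ 10.727922, π⊥ = -11+9·β' ≈ -14.727922 ∉ [0.7, 1.5) ⇒ out
candidate 6: (m,n)=(10,22) → π∥ = 10+22·β ≈ 63.112698, π⊥ = 10+22·β' ≈ 0.887302 ∈ [0.7, 1.5) ⇒ IN Λ

6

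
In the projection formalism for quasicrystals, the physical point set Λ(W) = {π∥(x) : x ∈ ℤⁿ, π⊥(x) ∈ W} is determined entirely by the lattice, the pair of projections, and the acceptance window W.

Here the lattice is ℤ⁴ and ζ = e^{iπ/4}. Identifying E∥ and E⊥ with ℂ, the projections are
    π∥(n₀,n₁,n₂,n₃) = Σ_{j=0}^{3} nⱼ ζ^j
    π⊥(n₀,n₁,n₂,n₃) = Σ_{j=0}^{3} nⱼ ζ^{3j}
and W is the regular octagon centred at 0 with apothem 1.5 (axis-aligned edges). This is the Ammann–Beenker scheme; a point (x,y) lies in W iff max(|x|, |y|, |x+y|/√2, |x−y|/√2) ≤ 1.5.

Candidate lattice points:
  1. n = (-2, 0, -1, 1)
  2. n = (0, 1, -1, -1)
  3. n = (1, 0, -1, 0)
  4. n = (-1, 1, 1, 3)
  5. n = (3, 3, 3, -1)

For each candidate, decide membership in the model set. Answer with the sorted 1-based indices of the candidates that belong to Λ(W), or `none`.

Internal map: ζ^{3j} for j=0..3 gives (1,0), (−√2/2,√2/2), (0,−1), (√2/2,√2/2).
#1 (-2, 0, -1, 1): internal (-1.292893, 1.707107); octagon support 2.121320 vs apothem 1.5 → ∉ W
#2 (0, 1, -1, -1): internal (-1.414214, 1.000000); octagon support 1.707107 vs apothem 1.5 → ∉ W
#3 (1, 0, -1, 0): internal (1.000000, 1.000000); octagon support 1.414214 vs apothem 1.5 → ∈ W
#4 (-1, 1, 1, 3): internal (0.414214, 1.828427); octagon support 1.828427 vs apothem 1.5 → ∉ W
#5 (3, 3, 3, -1): internal (0.171573, -1.585786); octagon support 1.585786 vs apothem 1.5 → ∉ W

3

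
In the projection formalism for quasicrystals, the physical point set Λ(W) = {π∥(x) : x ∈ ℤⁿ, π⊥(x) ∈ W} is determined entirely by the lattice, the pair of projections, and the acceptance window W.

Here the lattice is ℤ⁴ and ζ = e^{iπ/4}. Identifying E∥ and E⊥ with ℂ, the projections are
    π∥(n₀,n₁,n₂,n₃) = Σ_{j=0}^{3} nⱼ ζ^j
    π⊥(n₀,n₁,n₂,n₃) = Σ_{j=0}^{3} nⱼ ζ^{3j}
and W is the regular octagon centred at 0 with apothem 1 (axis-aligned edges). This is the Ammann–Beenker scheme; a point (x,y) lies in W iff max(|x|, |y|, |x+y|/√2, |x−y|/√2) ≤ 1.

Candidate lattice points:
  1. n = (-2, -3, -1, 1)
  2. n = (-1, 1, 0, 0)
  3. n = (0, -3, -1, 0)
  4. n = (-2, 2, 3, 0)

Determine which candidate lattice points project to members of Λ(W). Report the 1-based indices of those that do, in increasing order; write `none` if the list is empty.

With ζ = e^{iπ/4} the internal vectors are ζ^0,ζ^3,ζ^6,ζ^9.
#1 (-2, -3, -1, 1): internal (0.82843, -0.41421); octagon support 0.87868 vs apothem 1 → ∈ W
#2 (-1, 1, 0, 0): internal (-1.70711, 0.70711); octagon support 1.70711 vs apothem 1 → ∉ W
#3 (0, -3, -1, 0): internal (2.12132, -1.12132); octagon support 2.29289 vs apothem 1 → ∉ W
#4 (-2, 2, 3, 0): internal (-3.41421, -1.58579); octagon support 3.53553 vs apothem 1 → ∉ W

1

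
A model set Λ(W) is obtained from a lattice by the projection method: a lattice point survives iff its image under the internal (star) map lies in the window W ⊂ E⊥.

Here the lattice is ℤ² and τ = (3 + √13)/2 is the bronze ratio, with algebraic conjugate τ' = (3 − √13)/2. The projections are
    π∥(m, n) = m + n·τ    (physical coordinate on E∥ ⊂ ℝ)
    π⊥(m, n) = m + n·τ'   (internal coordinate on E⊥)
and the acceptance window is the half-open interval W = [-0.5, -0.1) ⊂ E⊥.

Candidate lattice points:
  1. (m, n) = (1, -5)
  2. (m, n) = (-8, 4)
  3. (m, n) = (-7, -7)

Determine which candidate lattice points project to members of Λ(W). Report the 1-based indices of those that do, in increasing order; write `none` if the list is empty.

Numerically τ ≈ 3.30278 and τ' = −1/τ ≈ -0.30278.
#1 (1,-5): internal coord 1 + (-5)·τ' = +2.51388; +2.51388 ∉ [-0.5, -0.1) → out
#2 (-8,4): internal coord -8 + (4)·τ' = -9.21110; -9.21110 ∉ [-0.5, -0.1) → out
#3 (-7,-7): internal coord -7 + (-7)·τ' = -4.88057; -4.88057 ∉ [-0.5, -0.1) → out

none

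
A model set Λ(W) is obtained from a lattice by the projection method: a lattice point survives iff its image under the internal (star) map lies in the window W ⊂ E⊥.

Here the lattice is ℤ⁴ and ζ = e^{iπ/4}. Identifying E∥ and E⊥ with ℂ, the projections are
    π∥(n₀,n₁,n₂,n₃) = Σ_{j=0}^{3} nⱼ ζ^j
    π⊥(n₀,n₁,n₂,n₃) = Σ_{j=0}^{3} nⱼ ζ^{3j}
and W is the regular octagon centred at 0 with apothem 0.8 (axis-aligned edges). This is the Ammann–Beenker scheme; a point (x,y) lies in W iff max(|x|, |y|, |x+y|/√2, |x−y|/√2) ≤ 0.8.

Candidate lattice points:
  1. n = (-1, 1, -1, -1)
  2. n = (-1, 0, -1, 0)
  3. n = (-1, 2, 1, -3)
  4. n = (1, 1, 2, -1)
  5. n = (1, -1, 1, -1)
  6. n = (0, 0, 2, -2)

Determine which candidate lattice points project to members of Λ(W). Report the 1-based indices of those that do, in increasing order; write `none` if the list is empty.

none

With ζ = e^{iπ/4} the internal vectors are ζ^0,ζ^3,ζ^6,ζ^9.
#1 (-1, 1, -1, -1): internal (-2.414214, 1.000000); octagon support 2.414214 vs apothem 0.8 → ∉ W
#2 (-1, 0, -1, 0): internal (-1.000000, 1.000000); octagon support 1.414214 vs apothem 0.8 → ∉ W
#3 (-1, 2, 1, -3): internal (-4.535534, -1.707107); octagon support 4.535534 vs apothem 0.8 → ∉ W
#4 (1, 1, 2, -1): internal (-0.414214, -2.000000); octagon support 2.000000 vs apothem 0.8 → ∉ W
#5 (1, -1, 1, -1): internal (1.000000, -2.414214); octagon support 2.414214 vs apothem 0.8 → ∉ W
#6 (0, 0, 2, -2): internal (-1.414214, -3.414214); octagon support 3.414214 vs apothem 0.8 → ∉ W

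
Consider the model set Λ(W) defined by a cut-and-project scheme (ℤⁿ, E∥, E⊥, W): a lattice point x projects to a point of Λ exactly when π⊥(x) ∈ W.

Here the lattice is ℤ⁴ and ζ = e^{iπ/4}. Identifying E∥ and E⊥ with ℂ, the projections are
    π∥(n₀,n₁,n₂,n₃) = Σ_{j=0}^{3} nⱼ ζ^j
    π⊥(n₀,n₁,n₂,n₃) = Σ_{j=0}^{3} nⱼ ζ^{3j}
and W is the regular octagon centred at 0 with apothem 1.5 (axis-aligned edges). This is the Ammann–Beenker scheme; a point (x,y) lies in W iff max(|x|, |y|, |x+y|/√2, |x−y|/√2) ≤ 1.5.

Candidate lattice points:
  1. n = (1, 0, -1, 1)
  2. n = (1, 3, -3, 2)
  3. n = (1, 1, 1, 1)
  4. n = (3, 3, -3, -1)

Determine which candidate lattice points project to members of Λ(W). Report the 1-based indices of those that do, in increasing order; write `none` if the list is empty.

3

π⊥(n) = n₀ + n₁ζ³ + n₂ζ⁶ + n₃ζ⁹ where ζ = e^{iπ/4}.
candidate 1: n = (1, 0, -1, 1) → π⊥ ≈ (+1.7071, +1.7071); max(|x|,|y|,|x±y|/√2) = 2.4142 > 1.5 ⇒ ∉ W
candidate 2: n = (1, 3, -3, 2) → π⊥ ≈ (+0.2929, +6.5355); max(|x|,|y|,|x±y|/√2) = 6.5355 > 1.5 ⇒ ∉ W
candidate 3: n = (1, 1, 1, 1) → π⊥ ≈ (+1.0000, +0.4142); max(|x|,|y|,|x±y|/√2) = 1.0000 ≤ 1.5 ⇒ ∈ W
candidate 4: n = (3, 3, -3, -1) → π⊥ ≈ (+0.1716, +4.4142); max(|x|,|y|,|x±y|/√2) = 4.4142 > 1.5 ⇒ ∉ W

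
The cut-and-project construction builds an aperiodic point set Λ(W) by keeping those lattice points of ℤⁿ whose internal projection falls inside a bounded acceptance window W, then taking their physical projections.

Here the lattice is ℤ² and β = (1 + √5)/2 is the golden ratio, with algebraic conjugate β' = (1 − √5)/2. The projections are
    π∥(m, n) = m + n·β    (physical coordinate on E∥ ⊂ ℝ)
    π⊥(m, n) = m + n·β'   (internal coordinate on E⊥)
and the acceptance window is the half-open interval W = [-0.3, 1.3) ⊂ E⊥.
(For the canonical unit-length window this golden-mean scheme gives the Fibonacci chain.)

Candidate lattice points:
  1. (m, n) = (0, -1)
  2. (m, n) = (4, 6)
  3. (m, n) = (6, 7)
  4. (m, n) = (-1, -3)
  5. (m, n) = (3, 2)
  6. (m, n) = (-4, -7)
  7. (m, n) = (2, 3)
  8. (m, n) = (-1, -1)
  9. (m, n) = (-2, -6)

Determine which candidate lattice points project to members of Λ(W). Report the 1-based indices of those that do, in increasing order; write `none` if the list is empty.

Numerically β ≈ 1.6180 and β' = −1/β ≈ -0.6180.
candidate 1: (m,n)=(0,-1) → π∥ = 0-1·β ≈ -1.6180, π⊥ = 0-1·β' ≈ 0.6180 ∈ [-0.3, 1.3) ⇒ IN Λ
candidate 2: (m,n)=(4,6) → π∥ = 4+6·β ≈ 13.7082, π⊥ = 4+6·β' ≈ 0.2918 ∈ [-0.3, 1.3) ⇒ IN Λ
candidate 3: (m,n)=(6,7) → π∥ = 6+7·β ≈ 17.3262, π⊥ = 6+7·β' ≈ 1.6738 ∉ [-0.3, 1.3) ⇒ out
candidate 4: (m,n)=(-1,-3) → π∥ = -1-3·β ≈ -5.8541, π⊥ = -1-3·β' ≈ 0.8541 ∈ [-0.3, 1.3) ⇒ IN Λ
candidate 5: (m,n)=(3,2) → π∥ = 3+2·β ≈ 6.2361, π⊥ = 3+2·β' ≈ 1.7639 ∉ [-0.3, 1.3) ⇒ out
candidate 6: (m,n)=(-4,-7) → π∥ = -4-7·β ≈ -15.3262, π⊥ = -4-7·β' ≈ 0.3262 ∈ [-0.3, 1.3) ⇒ IN Λ
candidate 7: (m,n)=(2,3) → π∥ = 2+3·β ≈ 6.8541, π⊥ = 2+3·β' ≈ 0.1459 ∈ [-0.3, 1.3) ⇒ IN Λ
candidate 8: (m,n)=(-1,-1) → π∥ = -1-1·β ≈ -2.6180, π⊥ = -1-1·β' ≈ -0.3820 ∉ [-0.3, 1.3) ⇒ out
candidate 9: (m,n)=(-2,-6) → π∥ = -2-6·β ≈ -11.7082, π⊥ = -2-6·β' ≈ 1.7082 ∉ [-0.3, 1.3) ⇒ out

1, 2, 4, 6, 7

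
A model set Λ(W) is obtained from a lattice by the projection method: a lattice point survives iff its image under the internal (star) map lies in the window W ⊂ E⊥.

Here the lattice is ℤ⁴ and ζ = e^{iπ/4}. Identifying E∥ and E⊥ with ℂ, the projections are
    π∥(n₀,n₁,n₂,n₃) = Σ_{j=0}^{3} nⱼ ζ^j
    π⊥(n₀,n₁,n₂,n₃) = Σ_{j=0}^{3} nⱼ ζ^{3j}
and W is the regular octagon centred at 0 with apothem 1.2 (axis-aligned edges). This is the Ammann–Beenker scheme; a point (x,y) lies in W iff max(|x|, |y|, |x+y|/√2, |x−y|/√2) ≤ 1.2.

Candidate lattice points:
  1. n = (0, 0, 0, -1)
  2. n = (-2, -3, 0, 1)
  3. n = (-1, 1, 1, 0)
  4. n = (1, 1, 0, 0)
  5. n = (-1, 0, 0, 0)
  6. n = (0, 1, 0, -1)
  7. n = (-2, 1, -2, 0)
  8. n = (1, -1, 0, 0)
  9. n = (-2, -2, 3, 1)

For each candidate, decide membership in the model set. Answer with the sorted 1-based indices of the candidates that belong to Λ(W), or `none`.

Internal map: ζ^{3j} for j=0..3 gives (1,0), (−√2/2,√2/2), (0,−1), (√2/2,√2/2).
candidate 1: n = (0, 0, 0, -1) → π⊥ ≈ (-0.7071, -0.7071); max(|x|,|y|,|x±y|/√2) = 1.0000 ≤ 1.2 ⇒ ∈ W
candidate 2: n = (-2, -3, 0, 1) → π⊥ ≈ (+0.8284, -1.4142); max(|x|,|y|,|x±y|/√2) = 1.5858 > 1.2 ⇒ ∉ W
candidate 3: n = (-1, 1, 1, 0) → π⊥ ≈ (-1.7071, -0.2929); max(|x|,|y|,|x±y|/√2) = 1.7071 > 1.2 ⇒ ∉ W
candidate 4: n = (1, 1, 0, 0) → π⊥ ≈ (+0.2929, +0.7071); max(|x|,|y|,|x±y|/√2) = 0.7071 ≤ 1.2 ⇒ ∈ W
candidate 5: n = (-1, 0, 0, 0) → π⊥ ≈ (-1.0000, +0.0000); max(|x|,|y|,|x±y|/√2) = 1.0000 ≤ 1.2 ⇒ ∈ W
candidate 6: n = (0, 1, 0, -1) → π⊥ ≈ (-1.4142, +0.0000); max(|x|,|y|,|x±y|/√2) = 1.4142 > 1.2 ⇒ ∉ W
candidate 7: n = (-2, 1, -2, 0) → π⊥ ≈ (-2.7071, +2.7071); max(|x|,|y|,|x±y|/√2) = 3.8284 > 1.2 ⇒ ∉ W
candidate 8: n = (1, -1, 0, 0) → π⊥ ≈ (+1.7071, -0.7071); max(|x|,|y|,|x±y|/√2) = 1.7071 > 1.2 ⇒ ∉ W
candidate 9: n = (-2, -2, 3, 1) → π⊥ ≈ (+0.1213, -3.7071); max(|x|,|y|,|x±y|/√2) = 3.7071 > 1.2 ⇒ ∉ W

1, 4, 5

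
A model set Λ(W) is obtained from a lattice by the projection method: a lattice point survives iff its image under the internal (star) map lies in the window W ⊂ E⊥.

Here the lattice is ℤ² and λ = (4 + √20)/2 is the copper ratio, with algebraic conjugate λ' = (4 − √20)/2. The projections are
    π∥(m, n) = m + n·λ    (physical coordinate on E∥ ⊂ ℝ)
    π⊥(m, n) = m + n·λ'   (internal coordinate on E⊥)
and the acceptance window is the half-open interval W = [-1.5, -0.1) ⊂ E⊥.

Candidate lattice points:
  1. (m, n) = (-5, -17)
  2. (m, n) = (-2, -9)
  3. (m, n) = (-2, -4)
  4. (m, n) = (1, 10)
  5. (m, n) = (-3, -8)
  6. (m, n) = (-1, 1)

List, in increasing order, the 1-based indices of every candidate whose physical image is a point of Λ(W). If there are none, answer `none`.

1, 3, 4, 5, 6

λ' = (4−√20)/2 ≈ -0.236068.
#1 (-5,-17): internal coord -5 + (-17)·λ' = -0.986844; -0.986844 ∈ [-1.5, -0.1) → IN Λ
#2 (-2,-9): internal coord -2 + (-9)·λ' = +0.124612; +0.124612 ∉ [-1.5, -0.1) → out
#3 (-2,-4): internal coord -2 + (-4)·λ' = -1.055728; -1.055728 ∈ [-1.5, -0.1) → IN Λ
#4 (1,10): internal coord 1 + (10)·λ' = -1.360680; -1.360680 ∈ [-1.5, -0.1) → IN Λ
#5 (-3,-8): internal coord -3 + (-8)·λ' = -1.111456; -1.111456 ∈ [-1.5, -0.1) → IN Λ
#6 (-1,1): internal coord -1 + (1)·λ' = -1.236068; -1.236068 ∈ [-1.5, -0.1) → IN Λ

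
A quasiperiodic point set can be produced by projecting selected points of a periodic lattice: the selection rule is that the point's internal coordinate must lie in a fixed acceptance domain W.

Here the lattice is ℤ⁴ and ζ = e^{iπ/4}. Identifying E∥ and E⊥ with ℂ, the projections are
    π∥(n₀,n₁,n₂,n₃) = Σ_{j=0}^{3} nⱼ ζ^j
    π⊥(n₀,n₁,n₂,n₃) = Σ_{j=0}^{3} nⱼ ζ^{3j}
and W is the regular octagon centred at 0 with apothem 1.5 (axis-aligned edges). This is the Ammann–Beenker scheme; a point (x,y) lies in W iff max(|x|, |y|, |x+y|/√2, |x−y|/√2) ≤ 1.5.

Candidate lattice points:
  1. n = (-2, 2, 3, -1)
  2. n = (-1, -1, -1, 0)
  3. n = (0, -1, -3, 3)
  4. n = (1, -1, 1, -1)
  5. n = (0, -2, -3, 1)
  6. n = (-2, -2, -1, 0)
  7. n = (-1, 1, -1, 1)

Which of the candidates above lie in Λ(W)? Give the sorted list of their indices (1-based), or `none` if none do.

π⊥(n) = n₀ + n₁ζ³ + n₂ζ⁶ + n₃ζ⁹ where ζ = e^{iπ/4}.
#1 (-2, 2, 3, -1): internal (-4.12132, -2.29289); octagon support 4.53553 vs apothem 1.5 → ∉ W
#2 (-1, -1, -1, 0): internal (-0.29289, 0.29289); octagon support 0.41421 vs apothem 1.5 → ∈ W
#3 (0, -1, -3, 3): internal (2.82843, 4.41421); octagon support 5.12132 vs apothem 1.5 → ∉ W
#4 (1, -1, 1, -1): internal (1.00000, -2.41421); octagon support 2.41421 vs apothem 1.5 → ∉ W
#5 (0, -2, -3, 1): internal (2.12132, 2.29289); octagon support 3.12132 vs apothem 1.5 → ∉ W
#6 (-2, -2, -1, 0): internal (-0.58579, -0.41421); octagon support 0.70711 vs apothem 1.5 → ∈ W
#7 (-1, 1, -1, 1): internal (-1.00000, 2.41421); octagon support 2.41421 vs apothem 1.5 → ∉ W

2, 6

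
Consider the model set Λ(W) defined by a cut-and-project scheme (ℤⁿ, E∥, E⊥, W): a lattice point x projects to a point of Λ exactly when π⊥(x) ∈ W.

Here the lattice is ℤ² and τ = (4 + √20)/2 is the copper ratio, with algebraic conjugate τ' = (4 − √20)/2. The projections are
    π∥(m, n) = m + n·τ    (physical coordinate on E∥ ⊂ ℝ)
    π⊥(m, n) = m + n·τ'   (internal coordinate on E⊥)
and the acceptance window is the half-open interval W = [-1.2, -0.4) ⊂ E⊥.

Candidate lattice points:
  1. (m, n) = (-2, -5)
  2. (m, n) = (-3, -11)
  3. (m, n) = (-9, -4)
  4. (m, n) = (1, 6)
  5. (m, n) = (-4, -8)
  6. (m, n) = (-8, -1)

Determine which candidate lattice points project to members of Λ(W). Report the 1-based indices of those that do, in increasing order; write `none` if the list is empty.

Numerically τ ≈ 4.236068 and τ' = −1/τ ≈ -0.236068.
candidate 1: (m,n)=(-2,-5) → π∥ = -2-5·τ ≈ -23.180340, π⊥ = -2-5·τ' ≈ -0.819660 ∈ [-1.2, -0.4) ⇒ IN Λ
candidate 2: (m,n)=(-3,-11) → π∥ = -3-11·τ ≈ -49.596748, π⊥ = -3-11·τ' ≈ -0.403252 ∈ [-1.2, -0.4) ⇒ IN Λ
candidate 3: (m,n)=(-9,-4) → π∥ = -9-4·τ ≈ -25.944272, π⊥ = -9-4·τ' ≈ -8.055728 ∉ [-1.2, -0.4) ⇒ out
candidate 4: (m,n)=(1,6) → π∥ = 1+6·τ ≈ 26.416408, π⊥ = 1+6·τ' ≈ -0.416408 ∈ [-1.2, -0.4) ⇒ IN Λ
candidate 5: (m,n)=(-4,-8) → π∥ = -4-8·τ ≈ -37.888544, π⊥ = -4-8·τ' ≈ -2.111456 ∉ [-1.2, -0.4) ⇒ out
candidate 6: (m,n)=(-8,-1) → π∥ = -8-1·τ ≈ -12.236068, π⊥ = -8-1·τ' ≈ -7.763932 ∉ [-1.2, -0.4) ⇒ out

1, 2, 4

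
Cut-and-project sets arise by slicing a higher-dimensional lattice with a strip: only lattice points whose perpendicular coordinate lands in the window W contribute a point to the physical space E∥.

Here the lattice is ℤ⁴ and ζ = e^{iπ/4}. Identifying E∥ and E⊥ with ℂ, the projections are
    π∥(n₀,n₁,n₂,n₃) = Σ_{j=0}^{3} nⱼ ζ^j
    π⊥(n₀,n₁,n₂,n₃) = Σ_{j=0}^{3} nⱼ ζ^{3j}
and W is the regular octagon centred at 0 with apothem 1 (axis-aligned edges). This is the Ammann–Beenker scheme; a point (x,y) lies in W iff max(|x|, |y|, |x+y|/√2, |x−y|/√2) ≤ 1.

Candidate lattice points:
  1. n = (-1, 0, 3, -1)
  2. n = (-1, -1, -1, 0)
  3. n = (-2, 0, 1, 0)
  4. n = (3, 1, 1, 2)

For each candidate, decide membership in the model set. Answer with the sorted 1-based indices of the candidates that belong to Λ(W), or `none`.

Internal map: ζ^{3j} for j=0..3 gives (1,0), (−√2/2,√2/2), (0,−1), (√2/2,√2/2).
#1 (-1, 0, 3, -1): internal (-1.707107, -3.707107); octagon support 3.828427 vs apothem 1 → ∉ W
#2 (-1, -1, -1, 0): internal (-0.292893, 0.292893); octagon support 0.414214 vs apothem 1 → ∈ W
#3 (-2, 0, 1, 0): internal (-2.000000, -1.000000); octagon support 2.121320 vs apothem 1 → ∉ W
#4 (3, 1, 1, 2): internal (3.707107, 1.121320); octagon support 3.707107 vs apothem 1 → ∉ W

2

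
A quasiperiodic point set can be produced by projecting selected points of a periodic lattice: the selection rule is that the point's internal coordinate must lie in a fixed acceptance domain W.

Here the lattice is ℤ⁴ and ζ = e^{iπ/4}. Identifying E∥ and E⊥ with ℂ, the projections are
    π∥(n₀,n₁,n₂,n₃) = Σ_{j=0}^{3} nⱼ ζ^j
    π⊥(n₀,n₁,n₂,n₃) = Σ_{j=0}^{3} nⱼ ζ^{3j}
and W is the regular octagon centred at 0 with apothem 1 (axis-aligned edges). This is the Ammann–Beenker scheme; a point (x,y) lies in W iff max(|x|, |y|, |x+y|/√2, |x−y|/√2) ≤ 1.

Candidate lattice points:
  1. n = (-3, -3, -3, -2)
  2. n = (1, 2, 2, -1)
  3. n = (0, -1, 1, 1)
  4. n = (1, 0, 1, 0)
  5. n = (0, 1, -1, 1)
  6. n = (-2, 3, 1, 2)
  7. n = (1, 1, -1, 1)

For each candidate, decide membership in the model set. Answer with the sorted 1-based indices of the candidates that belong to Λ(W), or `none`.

With ζ = e^{iπ/4} the internal vectors are ζ^0,ζ^3,ζ^6,ζ^9.
candidate 1: n = (-3, -3, -3, -2) → π⊥ ≈ (-2.29289, -0.53553); max(|x|,|y|,|x±y|/√2) = 2.29289 > 1 ⇒ ∉ W
candidate 2: n = (1, 2, 2, -1) → π⊥ ≈ (-1.12132, -1.29289); max(|x|,|y|,|x±y|/√2) = 1.70711 > 1 ⇒ ∉ W
candidate 3: n = (0, -1, 1, 1) → π⊥ ≈ (+1.41421, -1.00000); max(|x|,|y|,|x±y|/√2) = 1.70711 > 1 ⇒ ∉ W
candidate 4: n = (1, 0, 1, 0) → π⊥ ≈ (+1.00000, -1.00000); max(|x|,|y|,|x±y|/√2) = 1.41421 > 1 ⇒ ∉ W
candidate 5: n = (0, 1, -1, 1) → π⊥ ≈ (+0.00000, +2.41421); max(|x|,|y|,|x±y|/√2) = 2.41421 > 1 ⇒ ∉ W
candidate 6: n = (-2, 3, 1, 2) → π⊥ ≈ (-2.70711, +2.53553); max(|x|,|y|,|x±y|/√2) = 3.70711 > 1 ⇒ ∉ W
candidate 7: n = (1, 1, -1, 1) → π⊥ ≈ (+1.00000, +2.41421); max(|x|,|y|,|x±y|/√2) = 2.41421 > 1 ⇒ ∉ W

none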